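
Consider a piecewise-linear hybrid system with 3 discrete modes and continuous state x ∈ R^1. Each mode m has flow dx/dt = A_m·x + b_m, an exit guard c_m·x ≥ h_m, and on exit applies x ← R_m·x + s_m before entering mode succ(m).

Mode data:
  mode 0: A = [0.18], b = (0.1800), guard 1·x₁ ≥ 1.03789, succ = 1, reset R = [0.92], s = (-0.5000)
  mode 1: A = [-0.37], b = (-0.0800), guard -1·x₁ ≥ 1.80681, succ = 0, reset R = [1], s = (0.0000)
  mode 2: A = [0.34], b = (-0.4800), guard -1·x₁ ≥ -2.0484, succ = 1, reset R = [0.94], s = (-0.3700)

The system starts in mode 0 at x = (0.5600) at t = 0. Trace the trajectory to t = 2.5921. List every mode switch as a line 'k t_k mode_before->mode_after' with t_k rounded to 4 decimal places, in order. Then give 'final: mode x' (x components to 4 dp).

1 1.4846 0->1
final: 1 0.2292

Mode 0: guard c·x = 1.0379 hit at Δt = 1.4846 (t = 1.4846), x⁻ = (1.0379) → reset → x⁺ = (0.4549), jump to mode 1
Mode 1: flow for 1.1075 to horizon, guard not reached → x = (0.2292)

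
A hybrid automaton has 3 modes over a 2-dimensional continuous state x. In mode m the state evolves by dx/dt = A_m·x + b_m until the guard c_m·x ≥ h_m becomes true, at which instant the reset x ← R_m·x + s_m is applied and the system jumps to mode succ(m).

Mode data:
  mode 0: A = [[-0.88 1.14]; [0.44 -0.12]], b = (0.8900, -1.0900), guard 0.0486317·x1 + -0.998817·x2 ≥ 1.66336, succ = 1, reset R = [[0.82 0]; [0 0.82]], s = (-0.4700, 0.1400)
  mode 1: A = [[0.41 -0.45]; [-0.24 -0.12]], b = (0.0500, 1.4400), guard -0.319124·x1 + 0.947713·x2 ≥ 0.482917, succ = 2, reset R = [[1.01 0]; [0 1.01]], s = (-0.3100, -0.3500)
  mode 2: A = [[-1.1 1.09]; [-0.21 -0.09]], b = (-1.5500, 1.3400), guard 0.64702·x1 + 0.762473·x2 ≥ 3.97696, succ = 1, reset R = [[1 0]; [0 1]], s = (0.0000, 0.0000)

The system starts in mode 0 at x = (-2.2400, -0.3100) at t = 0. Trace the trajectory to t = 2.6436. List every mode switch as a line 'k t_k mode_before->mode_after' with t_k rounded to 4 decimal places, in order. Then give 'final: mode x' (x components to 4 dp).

1 0.8502 0->1
2 1.4809 1->2
final: 2 -1.0488 1.4749

Mode 0: guard c·x = 1.6634 hit at Δt = 0.8502 (t = 0.8502), x⁻ = (-1.3093, -1.7291) → reset → x⁺ = (-1.5436, -1.2778), jump to mode 1
Mode 1: guard c·x = 0.4829 hit at Δt = 0.6307 (t = 1.4809), x⁻ = (-1.7373, -0.0754) → reset → x⁺ = (-2.0647, -0.4262), jump to mode 2
Mode 2: flow for 1.1627 to horizon, guard not reached → x = (-1.0488, 1.4749)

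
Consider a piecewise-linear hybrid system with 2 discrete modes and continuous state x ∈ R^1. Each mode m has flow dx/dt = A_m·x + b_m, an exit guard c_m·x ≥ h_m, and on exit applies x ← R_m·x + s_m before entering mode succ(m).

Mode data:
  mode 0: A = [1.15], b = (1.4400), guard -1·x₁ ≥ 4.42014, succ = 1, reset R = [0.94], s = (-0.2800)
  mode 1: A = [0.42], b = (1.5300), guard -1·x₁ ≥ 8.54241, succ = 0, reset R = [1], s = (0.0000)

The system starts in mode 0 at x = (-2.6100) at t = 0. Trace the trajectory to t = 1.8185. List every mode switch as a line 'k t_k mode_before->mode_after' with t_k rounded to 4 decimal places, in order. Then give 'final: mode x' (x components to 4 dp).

Mode 0: guard c·x = 4.4201 hit at Δt = 0.7367 (t = 0.7367), x⁻ = (-4.4201) → reset → x⁺ = (-4.4349), jump to mode 1
Mode 1: flow for 1.0818 to horizon, guard not reached → x = (-4.8905)

1 0.7367 0->1
final: 1 -4.8905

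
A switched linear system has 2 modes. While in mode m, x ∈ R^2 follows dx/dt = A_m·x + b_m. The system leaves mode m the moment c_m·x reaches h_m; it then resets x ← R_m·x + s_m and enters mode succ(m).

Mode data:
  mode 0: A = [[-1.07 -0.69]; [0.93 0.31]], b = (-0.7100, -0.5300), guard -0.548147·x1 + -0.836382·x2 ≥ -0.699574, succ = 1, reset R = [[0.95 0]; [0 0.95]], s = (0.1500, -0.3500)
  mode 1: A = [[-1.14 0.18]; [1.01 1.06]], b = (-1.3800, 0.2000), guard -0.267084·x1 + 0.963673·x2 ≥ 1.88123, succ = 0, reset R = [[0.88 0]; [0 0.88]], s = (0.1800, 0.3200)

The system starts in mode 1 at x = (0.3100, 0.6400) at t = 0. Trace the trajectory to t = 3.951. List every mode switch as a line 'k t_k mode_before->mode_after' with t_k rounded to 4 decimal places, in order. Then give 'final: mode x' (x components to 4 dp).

Mode 1: guard c·x = 1.8812 hit at Δt = 0.9259 (t = 0.9259), x⁻ = (-0.5484, 1.8001) → reset → x⁺ = (-0.3026, 1.9041), jump to mode 0
Mode 0: guard c·x = -0.6996 hit at Δt = 0.6183 (t = 1.5442), x⁻ = (-1.0142, 1.5011) → reset → x⁺ = (-0.8135, 1.0761), jump to mode 1
Mode 1: guard c·x = 1.8812 hit at Δt = 0.8427 (t = 2.3869), x⁻ = (-0.9224, 1.6965) → reset → x⁺ = (-0.6317, 1.8129), jump to mode 0
Mode 0: guard c·x = -0.6996 hit at Δt = 0.3946 (t = 2.7815), x⁻ = (-1.0113, 1.4992) → reset → x⁺ = (-0.8107, 1.0742), jump to mode 1
Mode 1: guard c·x = 1.8812 hit at Δt = 0.8448 (t = 3.6263), x⁻ = (-0.9216, 1.6967) → reset → x⁺ = (-0.6310, 1.8131), jump to mode 0
Mode 0: flow for 0.3247 to horizon, guard not reached → x = (-0.9611, 1.5675)

1 0.9259 1->0
2 1.5442 0->1
3 2.3869 1->0
4 2.7815 0->1
5 3.6263 1->0
final: 0 -0.9611 1.5675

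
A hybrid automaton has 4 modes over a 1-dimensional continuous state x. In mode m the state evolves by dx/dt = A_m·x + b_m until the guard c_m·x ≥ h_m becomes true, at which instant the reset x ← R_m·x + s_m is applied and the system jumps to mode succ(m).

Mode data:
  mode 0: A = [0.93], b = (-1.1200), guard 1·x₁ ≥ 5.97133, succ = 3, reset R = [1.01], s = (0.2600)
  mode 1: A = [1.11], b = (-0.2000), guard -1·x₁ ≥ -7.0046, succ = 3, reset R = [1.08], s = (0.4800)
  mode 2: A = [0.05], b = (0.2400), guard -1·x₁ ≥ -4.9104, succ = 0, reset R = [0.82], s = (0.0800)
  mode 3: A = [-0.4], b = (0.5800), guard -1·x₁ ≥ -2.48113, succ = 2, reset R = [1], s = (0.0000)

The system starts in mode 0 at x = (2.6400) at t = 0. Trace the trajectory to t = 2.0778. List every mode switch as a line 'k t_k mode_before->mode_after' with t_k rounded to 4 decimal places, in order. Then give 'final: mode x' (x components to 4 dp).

Mode 0: guard c·x = 5.9713 hit at Δt = 1.2904 (t = 1.2904), x⁻ = (5.9713) → reset → x⁺ = (6.2910), jump to mode 3
Mode 3: flow for 0.7874 to horizon, guard not reached → x = (4.9831)

1 1.2904 0->3
final: 3 4.9831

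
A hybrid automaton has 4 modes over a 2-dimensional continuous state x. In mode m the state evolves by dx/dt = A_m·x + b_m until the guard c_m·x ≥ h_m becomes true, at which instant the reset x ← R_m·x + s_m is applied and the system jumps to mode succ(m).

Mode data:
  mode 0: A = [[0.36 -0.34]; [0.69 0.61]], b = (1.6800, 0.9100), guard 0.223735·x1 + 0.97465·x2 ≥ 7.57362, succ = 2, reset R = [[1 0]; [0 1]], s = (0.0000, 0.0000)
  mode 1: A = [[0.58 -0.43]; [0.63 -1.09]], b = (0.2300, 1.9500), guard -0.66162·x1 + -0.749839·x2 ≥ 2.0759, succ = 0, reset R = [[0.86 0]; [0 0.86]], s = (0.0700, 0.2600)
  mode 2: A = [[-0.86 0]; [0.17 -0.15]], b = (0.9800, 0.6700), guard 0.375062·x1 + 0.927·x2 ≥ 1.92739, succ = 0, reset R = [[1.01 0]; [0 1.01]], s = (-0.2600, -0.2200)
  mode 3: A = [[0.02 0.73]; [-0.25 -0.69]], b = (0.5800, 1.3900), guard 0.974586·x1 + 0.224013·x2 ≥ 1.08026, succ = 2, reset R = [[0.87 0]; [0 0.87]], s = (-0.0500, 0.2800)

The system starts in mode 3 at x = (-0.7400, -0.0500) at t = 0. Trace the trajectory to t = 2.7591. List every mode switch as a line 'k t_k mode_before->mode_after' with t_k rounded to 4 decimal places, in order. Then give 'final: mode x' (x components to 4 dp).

Mode 3: guard c·x = 1.0803 hit at Δt = 1.4084 (t = 1.4084), x⁻ = (0.8282, 1.2192) → reset → x⁺ = (0.6705, 1.3407), jump to mode 2
Mode 2: guard c·x = 1.9274 hit at Δt = 0.6702 (t = 2.0786), x⁻ = (0.8760, 1.7247) → reset → x⁺ = (0.6247, 1.5220), jump to mode 0
Mode 0: flow for 0.6805 to horizon, guard not reached → x = (1.4519, 3.6744)

1 1.4084 3->2
2 2.0786 2->0
final: 0 1.4519 3.6744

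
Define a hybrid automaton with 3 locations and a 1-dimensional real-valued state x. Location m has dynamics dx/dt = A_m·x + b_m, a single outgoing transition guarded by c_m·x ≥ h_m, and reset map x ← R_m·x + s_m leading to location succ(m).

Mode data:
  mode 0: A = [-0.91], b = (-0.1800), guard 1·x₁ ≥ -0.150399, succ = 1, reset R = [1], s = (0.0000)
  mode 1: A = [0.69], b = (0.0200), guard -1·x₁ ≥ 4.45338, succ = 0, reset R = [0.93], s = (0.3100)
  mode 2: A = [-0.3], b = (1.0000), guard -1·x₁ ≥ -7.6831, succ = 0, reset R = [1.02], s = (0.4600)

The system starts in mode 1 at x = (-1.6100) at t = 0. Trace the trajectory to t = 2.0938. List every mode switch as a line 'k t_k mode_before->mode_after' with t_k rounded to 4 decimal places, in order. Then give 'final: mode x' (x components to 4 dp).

Mode 1: guard c·x = 4.4534 hit at Δt = 1.4914 (t = 1.4914), x⁻ = (-4.4534) → reset → x⁺ = (-3.8316), jump to mode 0
Mode 0: flow for 0.6024 to horizon, guard not reached → x = (-2.2982)

1 1.4914 1->0
final: 0 -2.2982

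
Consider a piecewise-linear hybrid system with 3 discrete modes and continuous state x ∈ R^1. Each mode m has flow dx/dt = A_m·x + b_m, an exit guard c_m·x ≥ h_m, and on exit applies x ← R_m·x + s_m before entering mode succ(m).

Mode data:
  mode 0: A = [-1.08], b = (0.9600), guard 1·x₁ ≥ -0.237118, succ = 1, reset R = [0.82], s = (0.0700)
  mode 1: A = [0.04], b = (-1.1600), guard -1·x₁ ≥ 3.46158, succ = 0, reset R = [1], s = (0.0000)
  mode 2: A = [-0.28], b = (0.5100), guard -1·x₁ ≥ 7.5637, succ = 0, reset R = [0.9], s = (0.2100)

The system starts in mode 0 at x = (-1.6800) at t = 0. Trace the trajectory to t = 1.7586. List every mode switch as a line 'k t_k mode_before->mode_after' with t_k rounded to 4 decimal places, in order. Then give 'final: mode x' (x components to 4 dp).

Mode 0: guard c·x = -0.2371 hit at Δt = 0.7637 (t = 0.7637), x⁻ = (-0.2371) → reset → x⁺ = (-0.1244), jump to mode 1
Mode 1: flow for 0.9949 to horizon, guard not reached → x = (-1.3068)

1 0.7637 0->1
final: 1 -1.3068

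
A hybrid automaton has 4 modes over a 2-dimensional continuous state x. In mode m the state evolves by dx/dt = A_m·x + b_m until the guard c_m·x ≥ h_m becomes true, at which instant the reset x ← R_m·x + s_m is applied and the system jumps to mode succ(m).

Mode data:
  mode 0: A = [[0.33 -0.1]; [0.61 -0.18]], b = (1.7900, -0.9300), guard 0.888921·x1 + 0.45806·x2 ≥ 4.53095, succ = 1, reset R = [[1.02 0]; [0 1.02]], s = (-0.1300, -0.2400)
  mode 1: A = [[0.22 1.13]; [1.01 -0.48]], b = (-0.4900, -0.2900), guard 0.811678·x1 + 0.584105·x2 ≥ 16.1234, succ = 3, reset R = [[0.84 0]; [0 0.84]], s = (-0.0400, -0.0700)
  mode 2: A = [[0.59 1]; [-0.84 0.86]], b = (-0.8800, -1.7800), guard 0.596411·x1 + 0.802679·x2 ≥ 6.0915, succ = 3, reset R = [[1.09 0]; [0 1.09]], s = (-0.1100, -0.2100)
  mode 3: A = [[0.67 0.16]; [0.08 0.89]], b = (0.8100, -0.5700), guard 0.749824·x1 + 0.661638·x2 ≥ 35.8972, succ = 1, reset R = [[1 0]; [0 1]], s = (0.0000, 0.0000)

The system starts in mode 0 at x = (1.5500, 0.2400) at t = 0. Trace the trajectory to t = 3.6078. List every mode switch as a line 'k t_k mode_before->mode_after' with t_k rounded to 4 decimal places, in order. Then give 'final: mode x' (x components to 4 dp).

Mode 0: guard c·x = 4.5309 hit at Δt = 1.0982 (t = 1.0982), x⁻ = (4.5312, 1.0983) → reset → x⁺ = (4.4918, 0.8803), jump to mode 1
Mode 1: guard c·x = 16.1234 hit at Δt = 1.4895 (t = 2.5877), x⁻ = (13.4533, 8.9087) → reset → x⁺ = (11.2608, 7.4133), jump to mode 3
Mode 3: flow for 1.0201 to horizon, guard not reached → x = (26.2646, 19.6460)

1 1.0982 0->1
2 2.5877 1->3
final: 3 26.2646 19.6460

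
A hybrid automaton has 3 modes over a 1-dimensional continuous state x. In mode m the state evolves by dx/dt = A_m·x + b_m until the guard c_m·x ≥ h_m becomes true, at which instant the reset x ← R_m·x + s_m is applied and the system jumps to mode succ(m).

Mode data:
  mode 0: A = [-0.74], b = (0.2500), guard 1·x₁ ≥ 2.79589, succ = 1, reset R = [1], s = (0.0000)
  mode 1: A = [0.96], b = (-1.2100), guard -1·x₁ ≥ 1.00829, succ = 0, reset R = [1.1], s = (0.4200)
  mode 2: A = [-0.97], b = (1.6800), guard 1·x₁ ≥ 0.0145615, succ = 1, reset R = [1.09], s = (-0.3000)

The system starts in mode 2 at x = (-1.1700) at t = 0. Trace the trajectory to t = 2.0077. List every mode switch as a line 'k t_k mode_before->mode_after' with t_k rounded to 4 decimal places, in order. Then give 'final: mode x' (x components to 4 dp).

1 0.5408 2->1
2 0.9413 1->0
final: 0 -0.1286

Mode 2: guard c·x = 0.0146 hit at Δt = 0.5408 (t = 0.5408), x⁻ = (0.0146) → reset → x⁺ = (-0.2841), jump to mode 1
Mode 1: guard c·x = 1.0083 hit at Δt = 0.4005 (t = 0.9413), x⁻ = (-1.0083) → reset → x⁺ = (-0.6891), jump to mode 0
Mode 0: flow for 1.0664 to horizon, guard not reached → x = (-0.1286)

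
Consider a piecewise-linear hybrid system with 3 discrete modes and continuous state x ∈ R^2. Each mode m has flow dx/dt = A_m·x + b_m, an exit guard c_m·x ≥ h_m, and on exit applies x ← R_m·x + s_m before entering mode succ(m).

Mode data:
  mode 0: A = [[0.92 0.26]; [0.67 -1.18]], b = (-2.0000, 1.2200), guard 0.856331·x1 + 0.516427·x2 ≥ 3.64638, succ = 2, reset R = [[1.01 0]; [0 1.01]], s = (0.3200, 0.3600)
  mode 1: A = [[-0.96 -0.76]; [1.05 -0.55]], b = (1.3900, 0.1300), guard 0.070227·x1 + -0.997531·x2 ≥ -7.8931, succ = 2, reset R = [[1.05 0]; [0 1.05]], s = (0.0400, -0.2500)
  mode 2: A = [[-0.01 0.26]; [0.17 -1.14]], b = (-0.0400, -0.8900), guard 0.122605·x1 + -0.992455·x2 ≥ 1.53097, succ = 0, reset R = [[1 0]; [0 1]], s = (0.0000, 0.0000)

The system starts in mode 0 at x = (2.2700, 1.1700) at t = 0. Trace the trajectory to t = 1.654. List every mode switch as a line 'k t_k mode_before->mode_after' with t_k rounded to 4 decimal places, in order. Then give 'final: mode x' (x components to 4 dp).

Mode 0: guard c·x = 3.6464 hit at Δt = 0.9256 (t = 0.9256), x⁻ = (3.0074, 2.0740) → reset → x⁺ = (3.3575, 2.4547), jump to mode 2
Mode 2: flow for 0.7284 to horizon, guard not reached → x = (3.6026, 0.9257)

1 0.9256 0->2
final: 2 3.6026 0.9257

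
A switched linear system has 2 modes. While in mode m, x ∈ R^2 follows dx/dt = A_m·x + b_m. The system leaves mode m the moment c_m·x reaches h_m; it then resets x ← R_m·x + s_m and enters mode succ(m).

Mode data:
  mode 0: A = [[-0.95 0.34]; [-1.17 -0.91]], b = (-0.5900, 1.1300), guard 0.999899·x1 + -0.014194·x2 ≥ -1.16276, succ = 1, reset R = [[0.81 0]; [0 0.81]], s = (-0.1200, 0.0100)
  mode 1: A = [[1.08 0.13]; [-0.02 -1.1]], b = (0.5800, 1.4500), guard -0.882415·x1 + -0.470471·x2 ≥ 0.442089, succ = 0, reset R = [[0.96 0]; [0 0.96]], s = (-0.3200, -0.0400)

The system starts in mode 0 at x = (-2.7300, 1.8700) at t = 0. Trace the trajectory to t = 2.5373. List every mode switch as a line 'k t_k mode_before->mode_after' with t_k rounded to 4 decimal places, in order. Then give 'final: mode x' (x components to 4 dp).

1 0.8032 0->1
2 1.6256 1->0
3 2.0191 0->1
final: 1 -1.2731 1.5087

Mode 0: guard c·x = -1.1628 hit at Δt = 0.8032 (t = 0.8032), x⁻ = (-1.1244, 2.7093) → reset → x⁺ = (-1.0308, 2.2045), jump to mode 1
Mode 1: guard c·x = 0.4421 hit at Δt = 0.8224 (t = 1.6256), x⁻ = (-1.4020, 1.6900) → reset → x⁺ = (-1.6660, 1.5824), jump to mode 0
Mode 0: guard c·x = -1.1628 hit at Δt = 0.3935 (t = 2.0191), x⁻ = (-1.1343, 2.0110) → reset → x⁺ = (-1.0388, 1.6389), jump to mode 1
Mode 1: flow for 0.5182 to horizon, guard not reached → x = (-1.2731, 1.5087)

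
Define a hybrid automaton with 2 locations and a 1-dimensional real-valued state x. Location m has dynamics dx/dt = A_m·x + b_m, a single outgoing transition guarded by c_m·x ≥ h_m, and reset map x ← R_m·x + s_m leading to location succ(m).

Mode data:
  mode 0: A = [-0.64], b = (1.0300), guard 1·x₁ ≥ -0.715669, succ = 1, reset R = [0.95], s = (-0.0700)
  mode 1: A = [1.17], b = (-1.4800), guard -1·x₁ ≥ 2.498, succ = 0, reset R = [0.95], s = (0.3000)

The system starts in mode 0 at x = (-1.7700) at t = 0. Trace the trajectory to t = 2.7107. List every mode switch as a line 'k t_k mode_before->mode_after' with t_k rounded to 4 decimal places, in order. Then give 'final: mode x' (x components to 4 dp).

Mode 0: guard c·x = -0.7157 hit at Δt = 0.5843 (t = 0.5843), x⁻ = (-0.7157) → reset → x⁺ = (-0.7499), jump to mode 1
Mode 1: guard c·x = 2.4980 hit at Δt = 0.5339 (t = 1.1182), x⁻ = (-2.4980) → reset → x⁺ = (-2.0731), jump to mode 0
Mode 0: guard c·x = -0.7157 hit at Δt = 0.7185 (t = 1.8367), x⁻ = (-0.7157) → reset → x⁺ = (-0.7499), jump to mode 1
Mode 1: guard c·x = 2.4980 hit at Δt = 0.5339 (t = 2.3706), x⁻ = (-2.4980) → reset → x⁺ = (-2.0731), jump to mode 0
Mode 0: flow for 0.3401 to horizon, guard not reached → x = (-1.3528)

1 0.5843 0->1
2 1.1182 1->0
3 1.8367 0->1
4 2.3706 1->0
final: 0 -1.3528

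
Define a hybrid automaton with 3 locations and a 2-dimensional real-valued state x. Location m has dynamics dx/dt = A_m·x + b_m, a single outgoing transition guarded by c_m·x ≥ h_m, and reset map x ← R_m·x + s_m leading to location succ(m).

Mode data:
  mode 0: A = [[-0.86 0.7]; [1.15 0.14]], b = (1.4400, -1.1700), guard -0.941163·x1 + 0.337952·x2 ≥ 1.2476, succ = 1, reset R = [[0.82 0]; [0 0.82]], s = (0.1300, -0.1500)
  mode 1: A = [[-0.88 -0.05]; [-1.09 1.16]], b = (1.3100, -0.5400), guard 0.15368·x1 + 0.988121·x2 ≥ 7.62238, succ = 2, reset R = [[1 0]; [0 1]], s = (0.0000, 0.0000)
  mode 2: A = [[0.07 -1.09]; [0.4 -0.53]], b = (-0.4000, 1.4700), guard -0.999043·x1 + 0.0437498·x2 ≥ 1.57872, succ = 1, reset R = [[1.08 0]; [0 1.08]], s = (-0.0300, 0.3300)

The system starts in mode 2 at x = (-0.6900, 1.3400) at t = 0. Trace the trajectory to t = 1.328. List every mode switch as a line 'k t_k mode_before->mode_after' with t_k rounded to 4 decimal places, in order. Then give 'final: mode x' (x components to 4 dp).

1 0.4101 2->1
final: 1 -0.0475 6.1965

Mode 2: guard c·x = 1.5787 hit at Δt = 0.4101 (t = 0.4101), x⁻ = (-1.5165, 1.4561) → reset → x⁺ = (-1.6678, 1.9026), jump to mode 1
Mode 1: flow for 0.9179 to horizon, guard not reached → x = (-0.0475, 6.1965)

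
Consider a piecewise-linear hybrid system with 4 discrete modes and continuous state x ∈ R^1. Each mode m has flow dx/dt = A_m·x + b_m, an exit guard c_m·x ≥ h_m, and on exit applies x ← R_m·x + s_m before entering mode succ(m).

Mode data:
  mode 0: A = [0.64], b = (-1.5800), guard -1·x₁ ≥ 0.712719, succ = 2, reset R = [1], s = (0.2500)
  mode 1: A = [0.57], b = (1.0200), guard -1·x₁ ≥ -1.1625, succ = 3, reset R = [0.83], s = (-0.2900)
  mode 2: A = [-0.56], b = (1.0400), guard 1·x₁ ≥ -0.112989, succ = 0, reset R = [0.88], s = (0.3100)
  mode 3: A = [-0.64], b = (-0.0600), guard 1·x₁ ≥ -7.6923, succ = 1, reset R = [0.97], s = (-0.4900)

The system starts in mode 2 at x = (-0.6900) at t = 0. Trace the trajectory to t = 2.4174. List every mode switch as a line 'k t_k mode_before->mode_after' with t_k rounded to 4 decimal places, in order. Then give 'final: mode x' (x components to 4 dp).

Mode 2: guard c·x = -0.1130 hit at Δt = 0.4587 (t = 0.4587), x⁻ = (-0.1130) → reset → x⁺ = (0.2106), jump to mode 0
Mode 0: guard c·x = 0.7127 hit at Δt = 0.5356 (t = 0.9943), x⁻ = (-0.7127) → reset → x⁺ = (-0.4627), jump to mode 2
Mode 2: guard c·x = -0.1130 hit at Δt = 0.2918 (t = 1.2861), x⁻ = (-0.1130) → reset → x⁺ = (0.2106), jump to mode 0
Mode 0: guard c·x = 0.7127 hit at Δt = 0.5356 (t = 1.8217), x⁻ = (-0.7127) → reset → x⁺ = (-0.4627), jump to mode 2
Mode 2: guard c·x = -0.1130 hit at Δt = 0.2918 (t = 2.1135), x⁻ = (-0.1130) → reset → x⁺ = (0.2106), jump to mode 0
Mode 0: flow for 0.3039 to horizon, guard not reached → x = (-0.2743)

1 0.4587 2->0
2 0.9943 0->2
3 1.2861 2->0
4 1.8217 0->2
5 2.1135 2->0
final: 0 -0.2743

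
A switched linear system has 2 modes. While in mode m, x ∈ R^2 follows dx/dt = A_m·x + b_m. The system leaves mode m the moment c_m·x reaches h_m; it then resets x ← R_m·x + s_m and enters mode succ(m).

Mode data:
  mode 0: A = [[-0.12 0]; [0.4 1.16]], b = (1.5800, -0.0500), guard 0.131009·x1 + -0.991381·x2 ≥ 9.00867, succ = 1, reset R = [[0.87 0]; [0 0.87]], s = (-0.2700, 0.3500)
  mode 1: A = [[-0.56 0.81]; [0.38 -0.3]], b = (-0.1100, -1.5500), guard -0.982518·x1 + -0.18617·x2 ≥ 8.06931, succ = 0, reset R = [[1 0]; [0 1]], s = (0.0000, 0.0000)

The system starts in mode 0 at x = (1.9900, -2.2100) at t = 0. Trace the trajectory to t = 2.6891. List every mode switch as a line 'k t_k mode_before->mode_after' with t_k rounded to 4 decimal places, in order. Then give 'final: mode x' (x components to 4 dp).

Mode 0: guard c·x = 9.0087 hit at Δt = 1.5155 (t = 1.5155), x⁻ = (3.8485, -8.5784) → reset → x⁺ = (3.0782, -7.1132), jump to mode 1
Mode 1: flow for 1.1736 to horizon, guard not reached → x = (-3.1538, -6.7528)

1 1.5155 0->1
final: 1 -3.1538 -6.7528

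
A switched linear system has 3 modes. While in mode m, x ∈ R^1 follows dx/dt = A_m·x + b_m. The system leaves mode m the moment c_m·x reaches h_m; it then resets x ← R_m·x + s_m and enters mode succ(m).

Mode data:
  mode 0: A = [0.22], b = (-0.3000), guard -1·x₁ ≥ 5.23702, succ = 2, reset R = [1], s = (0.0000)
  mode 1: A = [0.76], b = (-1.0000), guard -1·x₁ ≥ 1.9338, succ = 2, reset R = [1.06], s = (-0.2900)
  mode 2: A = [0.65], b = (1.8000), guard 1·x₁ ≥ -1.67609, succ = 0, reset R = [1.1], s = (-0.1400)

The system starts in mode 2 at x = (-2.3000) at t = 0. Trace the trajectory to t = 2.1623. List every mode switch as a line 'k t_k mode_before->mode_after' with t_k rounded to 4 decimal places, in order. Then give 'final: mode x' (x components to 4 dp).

1 1.3011 2->0
final: 0 -2.6820

Mode 2: guard c·x = -1.6761 hit at Δt = 1.3011 (t = 1.3011), x⁻ = (-1.6761) → reset → x⁺ = (-1.9837), jump to mode 0
Mode 0: flow for 0.8612 to horizon, guard not reached → x = (-2.6820)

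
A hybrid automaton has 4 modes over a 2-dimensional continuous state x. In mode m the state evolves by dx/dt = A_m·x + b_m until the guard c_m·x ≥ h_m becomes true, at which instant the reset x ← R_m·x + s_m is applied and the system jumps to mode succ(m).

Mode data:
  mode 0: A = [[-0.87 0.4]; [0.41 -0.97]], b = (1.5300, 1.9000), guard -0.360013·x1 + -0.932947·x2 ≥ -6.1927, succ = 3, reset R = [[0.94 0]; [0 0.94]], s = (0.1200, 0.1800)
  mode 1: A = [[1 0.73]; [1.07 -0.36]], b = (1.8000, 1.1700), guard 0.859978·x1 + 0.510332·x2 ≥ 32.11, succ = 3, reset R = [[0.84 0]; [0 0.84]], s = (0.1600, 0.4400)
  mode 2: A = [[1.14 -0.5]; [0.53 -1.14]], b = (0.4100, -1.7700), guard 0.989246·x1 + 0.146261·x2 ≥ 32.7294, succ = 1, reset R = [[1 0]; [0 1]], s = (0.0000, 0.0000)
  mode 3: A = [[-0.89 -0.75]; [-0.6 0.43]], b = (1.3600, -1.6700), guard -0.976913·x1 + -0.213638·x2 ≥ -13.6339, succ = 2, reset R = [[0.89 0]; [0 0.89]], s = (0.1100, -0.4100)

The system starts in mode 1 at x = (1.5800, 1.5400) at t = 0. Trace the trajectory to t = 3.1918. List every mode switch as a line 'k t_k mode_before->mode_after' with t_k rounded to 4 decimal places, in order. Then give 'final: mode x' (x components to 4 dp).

Mode 1: guard c·x = 32.1100 hit at Δt = 1.5647 (t = 1.5647), x⁻ = (27.4683, 16.6321) → reset → x⁺ = (23.2334, 14.4109), jump to mode 3
Mode 3: guard c·x = -13.6339 hit at Δt = 0.5088 (t = 2.0735), x⁻ = (11.5136, 11.1692) → reset → x⁺ = (10.3571, 9.5306), jump to mode 2
Mode 2: flow for 1.1183 to horizon, guard not reached → x = (29.0027, 8.1162)

1 1.5647 1->3
2 2.0735 3->2
final: 2 29.0027 8.1162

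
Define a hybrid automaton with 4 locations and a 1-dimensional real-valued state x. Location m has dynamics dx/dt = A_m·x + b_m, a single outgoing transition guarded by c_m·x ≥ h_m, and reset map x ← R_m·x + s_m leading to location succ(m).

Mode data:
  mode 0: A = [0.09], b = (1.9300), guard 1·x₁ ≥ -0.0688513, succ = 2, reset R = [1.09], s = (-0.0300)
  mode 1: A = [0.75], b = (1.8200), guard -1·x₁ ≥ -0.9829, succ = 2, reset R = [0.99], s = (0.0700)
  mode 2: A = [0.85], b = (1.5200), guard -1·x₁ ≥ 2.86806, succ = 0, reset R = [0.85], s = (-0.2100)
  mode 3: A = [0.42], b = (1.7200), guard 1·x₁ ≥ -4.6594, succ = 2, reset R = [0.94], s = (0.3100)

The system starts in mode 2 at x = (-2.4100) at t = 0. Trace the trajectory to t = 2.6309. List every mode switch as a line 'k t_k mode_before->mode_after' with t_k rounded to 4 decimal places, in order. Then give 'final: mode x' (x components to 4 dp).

Mode 2: guard c·x = 2.8681 hit at Δt = 0.6494 (t = 0.6494), x⁻ = (-2.8681) → reset → x⁺ = (-2.6479), jump to mode 0
Mode 0: guard c·x = -0.0689 hit at Δt = 1.4286 (t = 2.0780), x⁻ = (-0.0689) → reset → x⁺ = (-0.1050), jump to mode 2
Mode 2: flow for 0.5529 to horizon, guard not reached → x = (0.9048)

1 0.6494 2->0
2 2.0780 0->2
final: 2 0.9048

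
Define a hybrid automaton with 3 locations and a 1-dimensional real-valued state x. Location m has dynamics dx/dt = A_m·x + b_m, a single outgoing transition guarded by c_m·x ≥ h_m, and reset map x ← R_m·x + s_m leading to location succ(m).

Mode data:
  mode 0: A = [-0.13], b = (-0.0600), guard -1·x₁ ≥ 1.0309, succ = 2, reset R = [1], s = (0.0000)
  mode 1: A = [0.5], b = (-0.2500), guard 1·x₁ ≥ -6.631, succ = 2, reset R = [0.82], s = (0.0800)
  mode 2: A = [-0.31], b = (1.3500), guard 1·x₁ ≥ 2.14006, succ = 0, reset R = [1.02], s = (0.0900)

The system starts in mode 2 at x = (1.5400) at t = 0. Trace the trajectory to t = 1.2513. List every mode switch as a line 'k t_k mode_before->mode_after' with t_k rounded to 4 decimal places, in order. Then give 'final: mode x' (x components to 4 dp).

Mode 2: guard c·x = 2.1401 hit at Δt = 0.7734 (t = 0.7734), x⁻ = (2.1401) → reset → x⁺ = (2.2729), jump to mode 0
Mode 0: flow for 0.4779 to horizon, guard not reached → x = (2.1081)

1 0.7734 2->0
final: 0 2.1081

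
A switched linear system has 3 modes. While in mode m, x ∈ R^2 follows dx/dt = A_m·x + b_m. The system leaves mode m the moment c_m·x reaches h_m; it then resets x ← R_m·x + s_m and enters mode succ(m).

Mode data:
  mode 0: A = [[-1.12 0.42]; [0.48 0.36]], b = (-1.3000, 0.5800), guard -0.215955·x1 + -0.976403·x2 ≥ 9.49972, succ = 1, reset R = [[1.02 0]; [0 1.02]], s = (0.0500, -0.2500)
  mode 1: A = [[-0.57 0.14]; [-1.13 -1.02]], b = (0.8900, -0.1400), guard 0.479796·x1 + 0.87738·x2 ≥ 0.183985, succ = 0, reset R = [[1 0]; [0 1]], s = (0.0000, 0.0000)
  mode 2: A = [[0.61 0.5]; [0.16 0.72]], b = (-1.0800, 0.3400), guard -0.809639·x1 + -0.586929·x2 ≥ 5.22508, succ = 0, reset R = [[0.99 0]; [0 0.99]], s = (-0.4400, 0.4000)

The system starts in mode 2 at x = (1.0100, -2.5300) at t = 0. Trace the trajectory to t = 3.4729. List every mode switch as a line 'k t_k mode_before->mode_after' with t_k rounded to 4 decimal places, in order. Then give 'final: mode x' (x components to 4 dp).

1 1.1457 2->0
2 2.3696 0->1
final: 1 -1.6792 -1.2698

Mode 2: guard c·x = 5.2251 hit at Δt = 1.1457 (t = 1.1457), x⁻ = (-2.6567, -5.2376) → reset → x⁺ = (-3.0701, -4.7853), jump to mode 0
Mode 0: guard c·x = 9.4997 hit at Δt = 1.2239 (t = 2.3696), x⁻ = (-3.6420, -8.9238) → reset → x⁺ = (-3.6649, -9.3523), jump to mode 1
Mode 1: flow for 1.1033 to horizon, guard not reached → x = (-1.6792, -1.2698)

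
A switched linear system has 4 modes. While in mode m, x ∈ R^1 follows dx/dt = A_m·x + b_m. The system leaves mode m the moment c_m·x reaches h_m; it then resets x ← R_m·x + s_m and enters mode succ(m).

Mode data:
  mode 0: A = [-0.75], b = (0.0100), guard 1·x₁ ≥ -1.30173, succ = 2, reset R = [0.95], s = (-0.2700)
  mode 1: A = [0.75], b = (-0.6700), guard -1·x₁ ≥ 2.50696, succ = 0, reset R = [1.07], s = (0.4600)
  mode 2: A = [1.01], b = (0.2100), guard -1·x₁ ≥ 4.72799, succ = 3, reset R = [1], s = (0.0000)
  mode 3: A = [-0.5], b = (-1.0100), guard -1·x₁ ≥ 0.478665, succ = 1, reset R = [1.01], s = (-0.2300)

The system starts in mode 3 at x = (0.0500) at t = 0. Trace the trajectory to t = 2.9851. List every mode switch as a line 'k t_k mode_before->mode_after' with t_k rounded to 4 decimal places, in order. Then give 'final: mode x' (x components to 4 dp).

1 0.5898 3->1
2 1.5893 1->0
3 2.2969 0->2
final: 2 -2.8104

Mode 3: guard c·x = 0.4787 hit at Δt = 0.5898 (t = 0.5898), x⁻ = (-0.4787) → reset → x⁺ = (-0.7135), jump to mode 1
Mode 1: guard c·x = 2.5070 hit at Δt = 0.9995 (t = 1.5893), x⁻ = (-2.5070) → reset → x⁺ = (-2.2224), jump to mode 0
Mode 0: guard c·x = -1.3017 hit at Δt = 0.7076 (t = 2.2969), x⁻ = (-1.3017) → reset → x⁺ = (-1.5066), jump to mode 2
Mode 2: flow for 0.6882 to horizon, guard not reached → x = (-2.8104)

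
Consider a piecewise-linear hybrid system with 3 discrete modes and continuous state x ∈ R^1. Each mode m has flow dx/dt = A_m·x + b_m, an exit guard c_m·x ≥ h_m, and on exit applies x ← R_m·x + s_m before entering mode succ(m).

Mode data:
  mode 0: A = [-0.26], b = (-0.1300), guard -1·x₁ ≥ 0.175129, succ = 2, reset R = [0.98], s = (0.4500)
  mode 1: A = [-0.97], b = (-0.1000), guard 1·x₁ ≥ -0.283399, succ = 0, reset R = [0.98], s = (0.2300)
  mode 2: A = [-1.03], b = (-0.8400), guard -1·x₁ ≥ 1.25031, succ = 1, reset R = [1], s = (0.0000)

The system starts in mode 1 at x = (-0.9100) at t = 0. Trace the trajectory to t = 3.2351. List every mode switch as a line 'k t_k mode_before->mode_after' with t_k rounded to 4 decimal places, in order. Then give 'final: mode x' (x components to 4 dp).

1 1.5449 1->0
2 2.8174 0->2
final: 2 -0.1041

Mode 1: guard c·x = -0.2834 hit at Δt = 1.5449 (t = 1.5449), x⁻ = (-0.2834) → reset → x⁺ = (-0.0477), jump to mode 0
Mode 0: guard c·x = 0.1751 hit at Δt = 1.2725 (t = 2.8174), x⁻ = (-0.1751) → reset → x⁺ = (0.2784), jump to mode 2
Mode 2: flow for 0.4177 to horizon, guard not reached → x = (-0.1041)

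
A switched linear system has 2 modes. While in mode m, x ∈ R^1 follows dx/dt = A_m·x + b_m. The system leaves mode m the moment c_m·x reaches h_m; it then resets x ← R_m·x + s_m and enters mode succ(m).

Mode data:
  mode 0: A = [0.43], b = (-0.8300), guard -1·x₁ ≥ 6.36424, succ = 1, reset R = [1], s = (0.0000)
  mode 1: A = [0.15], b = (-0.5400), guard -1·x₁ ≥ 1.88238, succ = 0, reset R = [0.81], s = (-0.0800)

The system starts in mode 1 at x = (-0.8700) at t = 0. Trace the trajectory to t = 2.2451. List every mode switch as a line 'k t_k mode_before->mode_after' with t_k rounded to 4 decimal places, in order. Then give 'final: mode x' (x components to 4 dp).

Mode 1: guard c·x = 1.8824 hit at Δt = 1.3610 (t = 1.3610), x⁻ = (-1.8824) → reset → x⁺ = (-1.6047), jump to mode 0
Mode 0: flow for 0.8841 to horizon, guard not reached → x = (-3.2397)

1 1.3610 1->0
final: 0 -3.2397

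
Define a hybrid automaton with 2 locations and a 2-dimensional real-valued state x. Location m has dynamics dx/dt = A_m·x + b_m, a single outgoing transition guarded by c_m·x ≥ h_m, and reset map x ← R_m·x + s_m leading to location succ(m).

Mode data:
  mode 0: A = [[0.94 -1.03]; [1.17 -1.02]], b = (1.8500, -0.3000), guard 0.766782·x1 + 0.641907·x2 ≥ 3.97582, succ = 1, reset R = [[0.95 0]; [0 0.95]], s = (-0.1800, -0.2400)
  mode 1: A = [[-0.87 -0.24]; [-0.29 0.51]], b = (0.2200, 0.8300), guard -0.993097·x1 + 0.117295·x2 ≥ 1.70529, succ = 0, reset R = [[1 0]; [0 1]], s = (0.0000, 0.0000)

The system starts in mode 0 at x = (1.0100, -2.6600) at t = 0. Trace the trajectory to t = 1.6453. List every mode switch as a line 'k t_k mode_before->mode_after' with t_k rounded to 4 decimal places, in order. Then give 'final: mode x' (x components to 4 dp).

Mode 0: guard c·x = 3.9758 hit at Δt = 0.6638 (t = 0.6638), x⁻ = (4.9443, 0.2876) → reset → x⁺ = (4.5171, 0.0332), jump to mode 1
Mode 1: flow for 0.9815 to horizon, guard not reached → x = (2.0815, -0.0799)

1 0.6638 0->1
final: 1 2.0815 -0.0799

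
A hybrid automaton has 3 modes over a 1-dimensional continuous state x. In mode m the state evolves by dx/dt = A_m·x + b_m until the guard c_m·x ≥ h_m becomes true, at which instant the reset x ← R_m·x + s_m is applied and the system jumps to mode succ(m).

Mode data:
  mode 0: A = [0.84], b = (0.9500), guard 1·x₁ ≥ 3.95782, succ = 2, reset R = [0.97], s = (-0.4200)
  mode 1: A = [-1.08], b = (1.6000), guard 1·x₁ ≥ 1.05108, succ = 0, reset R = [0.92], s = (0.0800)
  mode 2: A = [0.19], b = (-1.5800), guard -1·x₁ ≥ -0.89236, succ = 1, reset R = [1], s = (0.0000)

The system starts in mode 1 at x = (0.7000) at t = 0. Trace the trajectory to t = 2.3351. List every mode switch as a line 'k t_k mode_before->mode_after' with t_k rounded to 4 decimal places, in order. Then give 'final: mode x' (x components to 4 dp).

Mode 1: guard c·x = 1.0511 hit at Δt = 0.5523 (t = 0.5523), x⁻ = (1.0511) → reset → x⁺ = (1.0470), jump to mode 0
Mode 0: guard c·x = 3.9578 hit at Δt = 1.0103 (t = 1.5626), x⁻ = (3.9578) → reset → x⁺ = (3.4191), jump to mode 2
Mode 2: flow for 0.7725 to horizon, guard not reached → x = (2.6449)

1 0.5523 1->0
2 1.5626 0->2
final: 2 2.6449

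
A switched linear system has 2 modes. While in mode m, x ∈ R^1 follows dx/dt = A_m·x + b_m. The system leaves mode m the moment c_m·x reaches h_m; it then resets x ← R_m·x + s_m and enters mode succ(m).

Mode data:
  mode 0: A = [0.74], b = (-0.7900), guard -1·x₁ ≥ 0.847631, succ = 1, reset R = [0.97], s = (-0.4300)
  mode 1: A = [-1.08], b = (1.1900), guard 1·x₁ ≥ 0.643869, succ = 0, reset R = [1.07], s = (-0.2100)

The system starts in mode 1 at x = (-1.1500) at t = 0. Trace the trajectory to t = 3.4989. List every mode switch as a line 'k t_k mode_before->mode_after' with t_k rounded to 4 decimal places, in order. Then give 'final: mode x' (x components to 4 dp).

Mode 1: guard c·x = 0.6439 hit at Δt = 1.4747 (t = 1.4747), x⁻ = (0.6439) → reset → x⁺ = (0.4789), jump to mode 0
Mode 0: guard c·x = 0.8476 hit at Δt = 1.5943 (t = 3.0690), x⁻ = (-0.8476) → reset → x⁺ = (-1.2522), jump to mode 1
Mode 1: flow for 0.4299 to horizon, guard not reached → x = (-0.3779)

1 1.4747 1->0
2 3.0690 0->1
final: 1 -0.3779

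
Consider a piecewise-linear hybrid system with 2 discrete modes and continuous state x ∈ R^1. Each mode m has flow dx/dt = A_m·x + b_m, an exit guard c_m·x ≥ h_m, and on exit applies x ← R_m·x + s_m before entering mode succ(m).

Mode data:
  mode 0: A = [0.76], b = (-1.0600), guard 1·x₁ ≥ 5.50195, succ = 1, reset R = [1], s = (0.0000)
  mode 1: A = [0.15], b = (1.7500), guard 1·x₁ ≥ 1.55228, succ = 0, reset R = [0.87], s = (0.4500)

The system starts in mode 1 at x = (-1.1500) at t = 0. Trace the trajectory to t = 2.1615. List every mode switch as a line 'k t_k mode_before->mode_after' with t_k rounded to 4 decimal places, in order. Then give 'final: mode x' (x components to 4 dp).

1 1.5246 1->0
final: 0 2.0531

Mode 1: guard c·x = 1.5523 hit at Δt = 1.5246 (t = 1.5246), x⁻ = (1.5523) → reset → x⁺ = (1.8005), jump to mode 0
Mode 0: flow for 0.6369 to horizon, guard not reached → x = (2.0531)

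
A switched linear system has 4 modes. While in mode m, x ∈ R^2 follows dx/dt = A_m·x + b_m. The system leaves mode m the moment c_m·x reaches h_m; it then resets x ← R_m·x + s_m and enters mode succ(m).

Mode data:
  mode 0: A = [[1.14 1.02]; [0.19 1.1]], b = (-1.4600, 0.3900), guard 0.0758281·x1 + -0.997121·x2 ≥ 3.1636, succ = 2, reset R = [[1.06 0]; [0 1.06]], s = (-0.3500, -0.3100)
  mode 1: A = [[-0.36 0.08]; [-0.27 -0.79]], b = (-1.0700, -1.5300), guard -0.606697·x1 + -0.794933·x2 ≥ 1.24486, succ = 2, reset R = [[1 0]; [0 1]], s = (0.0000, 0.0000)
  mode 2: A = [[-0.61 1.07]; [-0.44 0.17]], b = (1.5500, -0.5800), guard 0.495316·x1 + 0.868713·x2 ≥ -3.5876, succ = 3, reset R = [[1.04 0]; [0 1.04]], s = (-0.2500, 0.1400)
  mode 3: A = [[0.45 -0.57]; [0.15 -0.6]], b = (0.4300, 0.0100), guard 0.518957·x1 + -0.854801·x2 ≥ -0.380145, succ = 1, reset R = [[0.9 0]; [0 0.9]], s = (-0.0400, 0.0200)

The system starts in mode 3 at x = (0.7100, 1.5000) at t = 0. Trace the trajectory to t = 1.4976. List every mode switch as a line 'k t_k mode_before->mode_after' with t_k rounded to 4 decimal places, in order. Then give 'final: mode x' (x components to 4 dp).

Mode 3: guard c·x = -0.3801 hit at Δt = 0.9754 (t = 0.9754), x⁻ = (0.7877, 0.9230) → reset → x⁺ = (0.6690, 0.8507), jump to mode 1
Mode 1: flow for 0.5222 to horizon, guard not reached → x = (0.0565, -0.1303)

1 0.9754 3->1
final: 1 0.0565 -0.1303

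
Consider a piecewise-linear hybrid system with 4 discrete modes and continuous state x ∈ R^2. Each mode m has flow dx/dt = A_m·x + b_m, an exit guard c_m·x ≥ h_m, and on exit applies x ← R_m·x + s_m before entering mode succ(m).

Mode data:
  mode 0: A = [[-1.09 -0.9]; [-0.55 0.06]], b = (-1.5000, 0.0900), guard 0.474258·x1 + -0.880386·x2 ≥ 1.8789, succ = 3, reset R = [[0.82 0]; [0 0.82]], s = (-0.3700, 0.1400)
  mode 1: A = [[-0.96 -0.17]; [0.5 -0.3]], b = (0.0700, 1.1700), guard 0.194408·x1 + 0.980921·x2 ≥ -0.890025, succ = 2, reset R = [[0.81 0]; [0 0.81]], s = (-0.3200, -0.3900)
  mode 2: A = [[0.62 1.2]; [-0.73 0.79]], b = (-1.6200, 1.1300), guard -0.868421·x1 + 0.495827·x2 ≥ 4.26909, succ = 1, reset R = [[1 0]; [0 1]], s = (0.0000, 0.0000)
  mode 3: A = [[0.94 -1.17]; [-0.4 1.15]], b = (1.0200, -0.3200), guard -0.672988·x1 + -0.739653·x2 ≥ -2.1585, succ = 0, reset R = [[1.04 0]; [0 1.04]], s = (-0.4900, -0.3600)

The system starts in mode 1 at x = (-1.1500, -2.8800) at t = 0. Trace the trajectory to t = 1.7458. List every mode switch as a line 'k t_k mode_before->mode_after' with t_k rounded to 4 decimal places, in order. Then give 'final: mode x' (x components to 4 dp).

1 1.3179 1->2
final: 2 -1.8159 -0.6019

Mode 1: guard c·x = -0.8900 hit at Δt = 1.3179 (t = 1.3179), x⁻ = (-0.0594, -0.8956) → reset → x⁺ = (-0.3681, -1.1154), jump to mode 2
Mode 2: flow for 0.4279 to horizon, guard not reached → x = (-1.8159, -0.6019)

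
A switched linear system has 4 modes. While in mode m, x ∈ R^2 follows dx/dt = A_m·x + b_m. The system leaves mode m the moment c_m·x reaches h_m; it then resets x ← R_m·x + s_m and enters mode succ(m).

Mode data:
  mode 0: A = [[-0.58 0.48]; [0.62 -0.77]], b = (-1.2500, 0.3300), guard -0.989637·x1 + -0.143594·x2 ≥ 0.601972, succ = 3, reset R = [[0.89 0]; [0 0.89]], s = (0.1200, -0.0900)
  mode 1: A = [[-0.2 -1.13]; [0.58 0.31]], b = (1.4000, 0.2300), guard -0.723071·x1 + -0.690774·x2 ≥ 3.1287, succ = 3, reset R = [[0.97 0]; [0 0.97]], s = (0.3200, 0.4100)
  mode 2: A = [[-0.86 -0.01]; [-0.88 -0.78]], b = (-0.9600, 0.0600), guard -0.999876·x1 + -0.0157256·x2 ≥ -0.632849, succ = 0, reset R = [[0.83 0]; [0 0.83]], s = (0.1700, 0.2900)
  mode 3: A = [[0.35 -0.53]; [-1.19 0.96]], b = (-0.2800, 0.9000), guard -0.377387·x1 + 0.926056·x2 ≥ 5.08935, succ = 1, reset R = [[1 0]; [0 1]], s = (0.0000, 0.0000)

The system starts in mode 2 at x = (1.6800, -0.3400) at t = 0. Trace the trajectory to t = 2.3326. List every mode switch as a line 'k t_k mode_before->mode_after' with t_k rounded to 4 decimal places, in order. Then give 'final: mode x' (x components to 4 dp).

1 0.5406 2->0
2 1.6314 0->3
final: 3 -1.0497 1.6460

Mode 2: guard c·x = -0.6328 hit at Δt = 0.5406 (t = 0.5406), x⁻ = (0.6426, -0.6177) → reset → x⁺ = (0.7034, -0.2227), jump to mode 0
Mode 0: guard c·x = 0.6020 hit at Δt = 1.0908 (t = 1.6314), x⁻ = (-0.6211, 0.0882) → reset → x⁺ = (-0.4328, -0.0115), jump to mode 3
Mode 3: flow for 0.7012 to horizon, guard not reached → x = (-1.0497, 1.6460)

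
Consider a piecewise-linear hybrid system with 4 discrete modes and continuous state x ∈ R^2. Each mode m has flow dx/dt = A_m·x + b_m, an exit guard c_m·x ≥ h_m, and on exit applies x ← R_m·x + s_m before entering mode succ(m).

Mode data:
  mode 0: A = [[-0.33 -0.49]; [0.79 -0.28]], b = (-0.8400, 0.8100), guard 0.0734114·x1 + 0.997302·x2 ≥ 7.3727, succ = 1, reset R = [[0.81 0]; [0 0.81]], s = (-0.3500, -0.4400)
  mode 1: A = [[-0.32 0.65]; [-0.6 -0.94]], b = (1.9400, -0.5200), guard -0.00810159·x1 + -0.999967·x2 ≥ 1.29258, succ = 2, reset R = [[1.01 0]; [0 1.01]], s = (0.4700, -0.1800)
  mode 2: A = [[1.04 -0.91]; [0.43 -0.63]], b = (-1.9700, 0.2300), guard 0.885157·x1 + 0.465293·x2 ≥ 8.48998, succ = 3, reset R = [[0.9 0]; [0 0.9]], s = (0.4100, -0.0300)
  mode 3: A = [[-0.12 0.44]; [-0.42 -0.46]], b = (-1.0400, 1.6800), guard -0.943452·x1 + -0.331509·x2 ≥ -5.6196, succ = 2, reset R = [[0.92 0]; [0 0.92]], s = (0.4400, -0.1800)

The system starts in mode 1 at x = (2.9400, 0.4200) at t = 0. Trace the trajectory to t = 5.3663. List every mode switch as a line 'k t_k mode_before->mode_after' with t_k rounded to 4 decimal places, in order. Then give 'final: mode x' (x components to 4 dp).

Mode 1: guard c·x = 1.2926 hit at Δt = 0.8854 (t = 0.8854), x⁻ = (3.4143, -1.3203) → reset → x⁺ = (3.9184, -1.5135), jump to mode 2
Mode 2: guard c·x = 8.4900 hit at Δt = 1.1040 (t = 1.9894), x⁻ = (8.7397, 1.6204) → reset → x⁺ = (8.2757, 1.4284), jump to mode 3
Mode 3: guard c·x = -5.6196 hit at Δt = 1.2269 (t = 3.2163), x⁻ = (6.1060, -0.4257) → reset → x⁺ = (6.0575, -0.5716), jump to mode 2
Mode 2: guard c·x = 8.4900 hit at Δt = 0.5297 (t = 3.7460), x⁻ = (8.9849, 1.1539) → reset → x⁺ = (8.4964, 1.0085), jump to mode 3
Mode 3: guard c·x = -5.6196 hit at Δt = 1.1909 (t = 4.9369), x⁻ = (6.1962, -0.6824) → reset → x⁺ = (6.1405, -0.8078), jump to mode 2
Mode 2: flow for 0.4294 to horizon, guard not reached → x = (8.5955, 0.6641)

1 0.8854 1->2
2 1.9894 2->3
3 3.2163 3->2
4 3.7460 2->3
5 4.9369 3->2
final: 2 8.5955 0.6641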